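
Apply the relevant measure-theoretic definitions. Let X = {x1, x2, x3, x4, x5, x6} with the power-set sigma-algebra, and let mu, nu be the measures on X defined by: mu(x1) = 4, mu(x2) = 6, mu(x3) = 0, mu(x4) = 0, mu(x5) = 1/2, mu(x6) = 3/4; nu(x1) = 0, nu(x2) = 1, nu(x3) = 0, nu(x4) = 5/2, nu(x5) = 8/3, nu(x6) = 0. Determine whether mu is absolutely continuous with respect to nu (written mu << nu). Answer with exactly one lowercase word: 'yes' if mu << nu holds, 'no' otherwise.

mu << nu means: every nu-null measurable set is also mu-null; equivalently, for every atom x, if nu({x}) = 0 then mu({x}) = 0.
Checking each atom:
  x1: nu = 0, mu = 4 > 0 -> violates mu << nu.
  x2: nu = 1 > 0 -> no constraint.
  x3: nu = 0, mu = 0 -> consistent with mu << nu.
  x4: nu = 5/2 > 0 -> no constraint.
  x5: nu = 8/3 > 0 -> no constraint.
  x6: nu = 0, mu = 3/4 > 0 -> violates mu << nu.
The atom(s) x1, x6 violate the condition (nu = 0 but mu > 0). Therefore mu is NOT absolutely continuous w.r.t. nu.

no


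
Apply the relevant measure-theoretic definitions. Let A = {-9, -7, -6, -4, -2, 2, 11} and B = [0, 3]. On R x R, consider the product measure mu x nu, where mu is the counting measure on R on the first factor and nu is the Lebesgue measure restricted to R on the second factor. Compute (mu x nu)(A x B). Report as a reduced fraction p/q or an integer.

For a measurable rectangle A x B, the product measure satisfies
  (mu x nu)(A x B) = mu(A) * nu(B).
  mu(A) = 7.
  nu(B) = 3.
  (mu x nu)(A x B) = 7 * 3 = 21.

21


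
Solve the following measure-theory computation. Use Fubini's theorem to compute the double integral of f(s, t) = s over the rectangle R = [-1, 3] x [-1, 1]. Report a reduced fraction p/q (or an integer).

f(s, t) is a tensor product of a function of s and a function of t, and both factors are bounded continuous (hence Lebesgue integrable) on the rectangle, so Fubini's theorem applies:
  integral_R f d(m x m) = (integral_a1^b1 s ds) * (integral_a2^b2 1 dt).
Inner integral in s: integral_{-1}^{3} s ds = (3^2 - (-1)^2)/2
  = 4.
Inner integral in t: integral_{-1}^{1} 1 dt = (1^1 - (-1)^1)/1
  = 2.
Product: (4) * (2) = 8.

8


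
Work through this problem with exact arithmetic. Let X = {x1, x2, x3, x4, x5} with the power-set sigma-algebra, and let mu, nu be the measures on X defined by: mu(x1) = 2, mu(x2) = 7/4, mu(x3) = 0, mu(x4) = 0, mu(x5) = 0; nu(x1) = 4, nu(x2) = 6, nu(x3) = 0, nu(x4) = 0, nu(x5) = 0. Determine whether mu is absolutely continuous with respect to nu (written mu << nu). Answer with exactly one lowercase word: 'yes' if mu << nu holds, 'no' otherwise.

mu << nu means: every nu-null measurable set is also mu-null; equivalently, for every atom x, if nu({x}) = 0 then mu({x}) = 0.
Checking each atom:
  x1: nu = 4 > 0 -> no constraint.
  x2: nu = 6 > 0 -> no constraint.
  x3: nu = 0, mu = 0 -> consistent with mu << nu.
  x4: nu = 0, mu = 0 -> consistent with mu << nu.
  x5: nu = 0, mu = 0 -> consistent with mu << nu.
No atom violates the condition. Therefore mu << nu.

yes


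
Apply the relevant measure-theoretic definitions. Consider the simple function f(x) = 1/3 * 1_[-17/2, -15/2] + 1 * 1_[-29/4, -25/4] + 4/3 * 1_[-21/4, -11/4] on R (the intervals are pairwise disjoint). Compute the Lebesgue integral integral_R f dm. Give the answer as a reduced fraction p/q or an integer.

For a simple function f = sum_i c_i * 1_{A_i} with disjoint A_i,
  integral f dm = sum_i c_i * m(A_i).
Lengths of the A_i:
  m(A_1) = -15/2 - (-17/2) = 1.
  m(A_2) = -25/4 - (-29/4) = 1.
  m(A_3) = -11/4 - (-21/4) = 5/2.
Contributions c_i * m(A_i):
  (1/3) * (1) = 1/3.
  (1) * (1) = 1.
  (4/3) * (5/2) = 10/3.
Total: 1/3 + 1 + 10/3 = 14/3.

14/3


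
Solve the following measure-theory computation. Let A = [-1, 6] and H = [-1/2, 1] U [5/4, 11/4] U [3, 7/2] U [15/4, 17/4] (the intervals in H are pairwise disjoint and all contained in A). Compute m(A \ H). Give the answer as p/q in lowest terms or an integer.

The ambient interval has length m(A) = 6 - (-1) = 7.
Since the holes are disjoint and sit inside A, by finite additivity
  m(H) = sum_i (b_i - a_i), and m(A \ H) = m(A) - m(H).
Computing the hole measures:
  m(H_1) = 1 - (-1/2) = 3/2.
  m(H_2) = 11/4 - 5/4 = 3/2.
  m(H_3) = 7/2 - 3 = 1/2.
  m(H_4) = 17/4 - 15/4 = 1/2.
Summed: m(H) = 3/2 + 3/2 + 1/2 + 1/2 = 4.
So m(A \ H) = 7 - 4 = 3.

3


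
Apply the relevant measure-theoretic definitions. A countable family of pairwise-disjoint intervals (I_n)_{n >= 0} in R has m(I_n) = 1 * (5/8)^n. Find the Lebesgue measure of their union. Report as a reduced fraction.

By countable additivity of the Lebesgue measure on pairwise disjoint measurable sets,
  m(union_{n >= 0} I_n) = sum_{n >= 0} m(I_n) = sum_{n >= 0} a * r^n,
  with a = 1 and r = 5/8.
Since 0 < r = 5/8 < 1, the geometric series converges:
  sum_{n >= 0} a * r^n = a / (1 - r).
  = 1 / (1 - 5/8)
  = 1 / (3/8)
  = 8/3.

8/3


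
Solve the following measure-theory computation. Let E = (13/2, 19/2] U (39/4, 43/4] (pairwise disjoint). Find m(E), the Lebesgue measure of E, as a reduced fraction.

For pairwise disjoint intervals, m(union_i I_i) = sum_i m(I_i),
and m is invariant under swapping open/closed endpoints (single points have measure 0).
So m(E) = sum_i (b_i - a_i).
  I_1 has length 19/2 - 13/2 = 3.
  I_2 has length 43/4 - 39/4 = 1.
Summing:
  m(E) = 3 + 1 = 4.

4


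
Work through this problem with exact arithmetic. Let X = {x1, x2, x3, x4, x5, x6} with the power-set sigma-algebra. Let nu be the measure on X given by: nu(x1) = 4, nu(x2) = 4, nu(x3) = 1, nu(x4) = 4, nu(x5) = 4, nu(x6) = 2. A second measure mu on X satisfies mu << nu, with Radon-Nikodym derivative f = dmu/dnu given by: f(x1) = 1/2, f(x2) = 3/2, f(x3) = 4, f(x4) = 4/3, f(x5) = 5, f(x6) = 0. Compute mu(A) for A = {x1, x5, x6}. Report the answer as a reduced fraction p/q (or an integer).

By the defining property of the Radon-Nikodym derivative, for every measurable set A,
  mu(A) = integral_A f dnu.
Since nu is a discrete measure concentrated on the atoms of X, the integral over A reduces to the sum
  mu(A) = sum_{x in A} f(x) * nu({x}).
Computing each term:
  x1: f(x1) * nu(x1) = 1/2 * 4 = 2.
  x5: f(x5) * nu(x5) = 5 * 4 = 20.
  x6: f(x6) * nu(x6) = 0 * 2 = 0.
Summing: mu(A) = 2 + 20 + 0 = 22.

22


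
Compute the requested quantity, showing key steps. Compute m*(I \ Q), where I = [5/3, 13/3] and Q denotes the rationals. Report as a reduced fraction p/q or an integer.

The interval I = [5/3, 13/3] has m(I) = 13/3 - 5/3 = 8/3 (endpoints are measure-zero, so open/closed/half-open agree). Write I = (I cap Q) u (I \ Q). The rationals in I are countable, so m*(I cap Q) = 0 (cover each rational by intervals whose total length is arbitrarily small). By countable subadditivity m*(I) <= m*(I cap Q) + m*(I \ Q), hence m*(I \ Q) >= m(I) = 8/3. The reverse inequality m*(I \ Q) <= m*(I) = 8/3 is trivial since (I \ Q) is a subset of I. Therefore m*(I \ Q) = 8/3.

8/3


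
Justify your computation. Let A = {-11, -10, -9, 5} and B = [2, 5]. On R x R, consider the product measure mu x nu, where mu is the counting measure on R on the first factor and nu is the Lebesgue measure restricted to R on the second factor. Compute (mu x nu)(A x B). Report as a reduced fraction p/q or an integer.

For a measurable rectangle A x B, the product measure satisfies
  (mu x nu)(A x B) = mu(A) * nu(B).
  mu(A) = 4.
  nu(B) = 3.
  (mu x nu)(A x B) = 4 * 3 = 12.

12


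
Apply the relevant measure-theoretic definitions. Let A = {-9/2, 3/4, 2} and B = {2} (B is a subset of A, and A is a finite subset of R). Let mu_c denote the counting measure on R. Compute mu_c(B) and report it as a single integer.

Counting measure assigns mu_c(E) = |E| (number of elements) when E is finite.
B has 1 element(s), so mu_c(B) = 1.

1


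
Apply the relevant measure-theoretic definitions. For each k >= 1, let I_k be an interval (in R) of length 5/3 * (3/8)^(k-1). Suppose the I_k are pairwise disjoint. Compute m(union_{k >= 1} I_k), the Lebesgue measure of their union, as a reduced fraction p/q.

By countable additivity of the Lebesgue measure on pairwise disjoint measurable sets,
  m(union_{k >= 1} I_k) = sum_{k >= 1} m(I_k) = sum_{k >= 1} a * r^(k-1),
  with a = 5/3 and r = 3/8.
Since 0 < r = 3/8 < 1, the geometric series converges:
  sum_{k >= 1} a * r^(k-1) = a / (1 - r).
  = 5/3 / (1 - 3/8)
  = 5/3 / (5/8)
  = 8/3.

8/3


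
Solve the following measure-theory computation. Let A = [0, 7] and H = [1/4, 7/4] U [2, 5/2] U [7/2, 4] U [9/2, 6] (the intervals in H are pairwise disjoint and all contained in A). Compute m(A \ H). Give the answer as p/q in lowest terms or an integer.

The ambient interval has length m(A) = 7 - 0 = 7.
Since the holes are disjoint and sit inside A, by finite additivity
  m(H) = sum_i (b_i - a_i), and m(A \ H) = m(A) - m(H).
Computing the hole measures:
  m(H_1) = 7/4 - 1/4 = 3/2.
  m(H_2) = 5/2 - 2 = 1/2.
  m(H_3) = 4 - 7/2 = 1/2.
  m(H_4) = 6 - 9/2 = 3/2.
Summed: m(H) = 3/2 + 1/2 + 1/2 + 3/2 = 4.
So m(A \ H) = 7 - 4 = 3.

3


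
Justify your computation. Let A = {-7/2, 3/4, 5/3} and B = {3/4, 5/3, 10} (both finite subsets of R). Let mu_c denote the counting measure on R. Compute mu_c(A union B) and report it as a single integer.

Counting measure on a finite set equals cardinality. By inclusion-exclusion, |A union B| = |A| + |B| - |A cap B|.
|A| = 3, |B| = 3, |A cap B| = 2.
So mu_c(A union B) = 3 + 3 - 2 = 4.

4


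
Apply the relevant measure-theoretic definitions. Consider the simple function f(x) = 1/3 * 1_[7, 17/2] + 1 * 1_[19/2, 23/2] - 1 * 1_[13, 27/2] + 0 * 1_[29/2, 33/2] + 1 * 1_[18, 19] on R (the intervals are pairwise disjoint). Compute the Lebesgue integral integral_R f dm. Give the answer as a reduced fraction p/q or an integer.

For a simple function f = sum_i c_i * 1_{A_i} with disjoint A_i,
  integral f dm = sum_i c_i * m(A_i).
Lengths of the A_i:
  m(A_1) = 17/2 - 7 = 3/2.
  m(A_2) = 23/2 - 19/2 = 2.
  m(A_3) = 27/2 - 13 = 1/2.
  m(A_4) = 33/2 - 29/2 = 2.
  m(A_5) = 19 - 18 = 1.
Contributions c_i * m(A_i):
  (1/3) * (3/2) = 1/2.
  (1) * (2) = 2.
  (-1) * (1/2) = -1/2.
  (0) * (2) = 0.
  (1) * (1) = 1.
Total: 1/2 + 2 - 1/2 + 0 + 1 = 3.

3


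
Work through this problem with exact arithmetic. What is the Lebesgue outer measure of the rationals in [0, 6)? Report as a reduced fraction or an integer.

Q cap [0, 6) is countable; list its elements as q_1, q_2, ... . Fix eps > 0 and cover the k-th point by an interval of length eps * 2^(-k). The cover has total length eps * sum_{k>=1} 2^(-k) = eps, so by definition of outer measure m*(Q cap [0, 6)) <= eps. Since eps was arbitrary and m* >= 0, the outer measure is 0.

0


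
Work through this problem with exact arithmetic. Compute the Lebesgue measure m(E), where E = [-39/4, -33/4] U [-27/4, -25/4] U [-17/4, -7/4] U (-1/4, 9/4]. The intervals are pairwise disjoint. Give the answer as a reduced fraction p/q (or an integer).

For pairwise disjoint intervals, m(union_i I_i) = sum_i m(I_i),
and m is invariant under swapping open/closed endpoints (single points have measure 0).
So m(E) = sum_i (b_i - a_i).
  I_1 has length -33/4 - (-39/4) = 3/2.
  I_2 has length -25/4 - (-27/4) = 1/2.
  I_3 has length -7/4 - (-17/4) = 5/2.
  I_4 has length 9/4 - (-1/4) = 5/2.
Summing:
  m(E) = 3/2 + 1/2 + 5/2 + 5/2 = 7.

7


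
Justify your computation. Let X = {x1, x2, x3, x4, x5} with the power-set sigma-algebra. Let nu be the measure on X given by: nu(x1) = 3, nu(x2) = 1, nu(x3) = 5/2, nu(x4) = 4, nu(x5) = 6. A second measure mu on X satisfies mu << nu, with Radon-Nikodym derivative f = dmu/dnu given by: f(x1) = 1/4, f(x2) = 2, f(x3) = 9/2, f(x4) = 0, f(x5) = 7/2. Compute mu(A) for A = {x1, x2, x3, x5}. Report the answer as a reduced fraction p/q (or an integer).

By the defining property of the Radon-Nikodym derivative, for every measurable set A,
  mu(A) = integral_A f dnu.
Since nu is a discrete measure concentrated on the atoms of X, the integral over A reduces to the sum
  mu(A) = sum_{x in A} f(x) * nu({x}).
Computing each term:
  x1: f(x1) * nu(x1) = 1/4 * 3 = 3/4.
  x2: f(x2) * nu(x2) = 2 * 1 = 2.
  x3: f(x3) * nu(x3) = 9/2 * 5/2 = 45/4.
  x5: f(x5) * nu(x5) = 7/2 * 6 = 21.
Summing: mu(A) = 3/4 + 2 + 45/4 + 21 = 35.

35


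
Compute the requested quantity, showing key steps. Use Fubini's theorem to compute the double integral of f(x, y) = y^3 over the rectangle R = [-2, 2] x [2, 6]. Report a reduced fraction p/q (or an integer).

f(x, y) is a tensor product of a function of x and a function of y, and both factors are bounded continuous (hence Lebesgue integrable) on the rectangle, so Fubini's theorem applies:
  integral_R f d(m x m) = (integral_a1^b1 1 dx) * (integral_a2^b2 y^3 dy).
Inner integral in x: integral_{-2}^{2} 1 dx = (2^1 - (-2)^1)/1
  = 4.
Inner integral in y: integral_{2}^{6} y^3 dy = (6^4 - 2^4)/4
  = 320.
Product: (4) * (320) = 1280.

1280


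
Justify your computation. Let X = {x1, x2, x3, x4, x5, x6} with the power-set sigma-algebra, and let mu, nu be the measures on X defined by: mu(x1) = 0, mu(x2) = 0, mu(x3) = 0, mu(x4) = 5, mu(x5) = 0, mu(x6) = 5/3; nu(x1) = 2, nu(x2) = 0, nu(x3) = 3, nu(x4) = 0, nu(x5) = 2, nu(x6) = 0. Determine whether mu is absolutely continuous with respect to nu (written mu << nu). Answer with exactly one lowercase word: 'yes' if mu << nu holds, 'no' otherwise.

mu << nu means: every nu-null measurable set is also mu-null; equivalently, for every atom x, if nu({x}) = 0 then mu({x}) = 0.
Checking each atom:
  x1: nu = 2 > 0 -> no constraint.
  x2: nu = 0, mu = 0 -> consistent with mu << nu.
  x3: nu = 3 > 0 -> no constraint.
  x4: nu = 0, mu = 5 > 0 -> violates mu << nu.
  x5: nu = 2 > 0 -> no constraint.
  x6: nu = 0, mu = 5/3 > 0 -> violates mu << nu.
The atom(s) x4, x6 violate the condition (nu = 0 but mu > 0). Therefore mu is NOT absolutely continuous w.r.t. nu.

no


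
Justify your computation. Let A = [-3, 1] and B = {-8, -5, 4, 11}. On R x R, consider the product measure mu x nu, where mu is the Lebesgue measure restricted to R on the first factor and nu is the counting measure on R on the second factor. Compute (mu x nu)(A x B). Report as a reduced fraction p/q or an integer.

For a measurable rectangle A x B, the product measure satisfies
  (mu x nu)(A x B) = mu(A) * nu(B).
  mu(A) = 4.
  nu(B) = 4.
  (mu x nu)(A x B) = 4 * 4 = 16.

16


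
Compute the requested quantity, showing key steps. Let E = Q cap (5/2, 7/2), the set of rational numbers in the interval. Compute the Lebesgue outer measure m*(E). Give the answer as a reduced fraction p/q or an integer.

E = Q cap (5/2, 7/2) is a subset of Q, which is countable. Enumerate Q = {q_1, q_2, ...}; for any eps > 0, cover q_k by the open interval (q_k - eps/2^(k+1), q_k + eps/2^(k+1)), of length eps/2^k. The total cover length is sum_{k>=1} eps/2^k = eps. Hence m*(E) <= m*(Q) <= eps for every eps > 0, and since outer measure is non-negative, m*(E) = 0.

0


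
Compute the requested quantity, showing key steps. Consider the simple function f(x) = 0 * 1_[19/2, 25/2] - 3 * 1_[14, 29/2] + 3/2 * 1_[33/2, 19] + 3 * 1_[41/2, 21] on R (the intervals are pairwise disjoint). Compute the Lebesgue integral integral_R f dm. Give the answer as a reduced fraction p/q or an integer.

For a simple function f = sum_i c_i * 1_{A_i} with disjoint A_i,
  integral f dm = sum_i c_i * m(A_i).
Lengths of the A_i:
  m(A_1) = 25/2 - 19/2 = 3.
  m(A_2) = 29/2 - 14 = 1/2.
  m(A_3) = 19 - 33/2 = 5/2.
  m(A_4) = 21 - 41/2 = 1/2.
Contributions c_i * m(A_i):
  (0) * (3) = 0.
  (-3) * (1/2) = -3/2.
  (3/2) * (5/2) = 15/4.
  (3) * (1/2) = 3/2.
Total: 0 - 3/2 + 15/4 + 3/2 = 15/4.

15/4


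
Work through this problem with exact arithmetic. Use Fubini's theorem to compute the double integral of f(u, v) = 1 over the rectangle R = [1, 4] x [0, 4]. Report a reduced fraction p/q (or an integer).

f(u, v) is a tensor product of a function of u and a function of v, and both factors are bounded continuous (hence Lebesgue integrable) on the rectangle, so Fubini's theorem applies:
  integral_R f d(m x m) = (integral_a1^b1 1 du) * (integral_a2^b2 1 dv).
Inner integral in u: integral_{1}^{4} 1 du = (4^1 - 1^1)/1
  = 3.
Inner integral in v: integral_{0}^{4} 1 dv = (4^1 - 0^1)/1
  = 4.
Product: (3) * (4) = 12.

12


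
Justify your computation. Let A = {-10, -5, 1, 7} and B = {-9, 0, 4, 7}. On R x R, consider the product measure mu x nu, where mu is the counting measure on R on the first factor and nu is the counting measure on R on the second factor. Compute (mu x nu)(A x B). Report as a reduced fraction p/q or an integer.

For a measurable rectangle A x B, the product measure satisfies
  (mu x nu)(A x B) = mu(A) * nu(B).
  mu(A) = 4.
  nu(B) = 4.
  (mu x nu)(A x B) = 4 * 4 = 16.

16


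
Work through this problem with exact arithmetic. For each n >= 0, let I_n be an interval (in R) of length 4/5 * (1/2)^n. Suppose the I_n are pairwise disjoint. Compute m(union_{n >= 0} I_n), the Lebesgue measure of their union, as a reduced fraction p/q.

By countable additivity of the Lebesgue measure on pairwise disjoint measurable sets,
  m(union_{n >= 0} I_n) = sum_{n >= 0} m(I_n) = sum_{n >= 0} a * r^n,
  with a = 4/5 and r = 1/2.
Since 0 < r = 1/2 < 1, the geometric series converges:
  sum_{n >= 0} a * r^n = a / (1 - r).
  = 4/5 / (1 - 1/2)
  = 4/5 / (1/2)
  = 8/5.

8/5


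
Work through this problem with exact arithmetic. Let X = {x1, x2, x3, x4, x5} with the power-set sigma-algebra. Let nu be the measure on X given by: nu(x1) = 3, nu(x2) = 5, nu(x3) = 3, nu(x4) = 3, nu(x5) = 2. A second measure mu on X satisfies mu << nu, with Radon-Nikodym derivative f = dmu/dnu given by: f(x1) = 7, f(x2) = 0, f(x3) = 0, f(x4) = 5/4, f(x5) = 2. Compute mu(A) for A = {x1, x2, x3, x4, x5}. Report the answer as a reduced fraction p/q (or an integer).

By the defining property of the Radon-Nikodym derivative, for every measurable set A,
  mu(A) = integral_A f dnu.
Since nu is a discrete measure concentrated on the atoms of X, the integral over A reduces to the sum
  mu(A) = sum_{x in A} f(x) * nu({x}).
Computing each term:
  x1: f(x1) * nu(x1) = 7 * 3 = 21.
  x2: f(x2) * nu(x2) = 0 * 5 = 0.
  x3: f(x3) * nu(x3) = 0 * 3 = 0.
  x4: f(x4) * nu(x4) = 5/4 * 3 = 15/4.
  x5: f(x5) * nu(x5) = 2 * 2 = 4.
Summing: mu(A) = 21 + 0 + 0 + 15/4 + 4 = 115/4.

115/4


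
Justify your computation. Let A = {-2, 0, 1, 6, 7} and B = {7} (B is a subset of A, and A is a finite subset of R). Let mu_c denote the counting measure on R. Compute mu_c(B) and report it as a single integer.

Counting measure assigns mu_c(E) = |E| (number of elements) when E is finite.
B has 1 element(s), so mu_c(B) = 1.

1


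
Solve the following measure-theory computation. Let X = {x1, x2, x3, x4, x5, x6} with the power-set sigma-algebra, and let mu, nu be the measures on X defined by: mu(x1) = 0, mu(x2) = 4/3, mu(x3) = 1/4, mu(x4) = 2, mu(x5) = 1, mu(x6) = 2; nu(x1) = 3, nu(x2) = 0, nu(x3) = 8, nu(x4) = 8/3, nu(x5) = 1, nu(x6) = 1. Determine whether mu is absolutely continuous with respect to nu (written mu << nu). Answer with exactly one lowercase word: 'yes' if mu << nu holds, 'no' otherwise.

mu << nu means: every nu-null measurable set is also mu-null; equivalently, for every atom x, if nu({x}) = 0 then mu({x}) = 0.
Checking each atom:
  x1: nu = 3 > 0 -> no constraint.
  x2: nu = 0, mu = 4/3 > 0 -> violates mu << nu.
  x3: nu = 8 > 0 -> no constraint.
  x4: nu = 8/3 > 0 -> no constraint.
  x5: nu = 1 > 0 -> no constraint.
  x6: nu = 1 > 0 -> no constraint.
The atom(s) x2 violate the condition (nu = 0 but mu > 0). Therefore mu is NOT absolutely continuous w.r.t. nu.

no


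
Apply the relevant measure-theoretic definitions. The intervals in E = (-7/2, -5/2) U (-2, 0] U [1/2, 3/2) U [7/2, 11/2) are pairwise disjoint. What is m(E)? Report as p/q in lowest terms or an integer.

For pairwise disjoint intervals, m(union_i I_i) = sum_i m(I_i),
and m is invariant under swapping open/closed endpoints (single points have measure 0).
So m(E) = sum_i (b_i - a_i).
  I_1 has length -5/2 - (-7/2) = 1.
  I_2 has length 0 - (-2) = 2.
  I_3 has length 3/2 - 1/2 = 1.
  I_4 has length 11/2 - 7/2 = 2.
Summing:
  m(E) = 1 + 2 + 1 + 2 = 6.

6


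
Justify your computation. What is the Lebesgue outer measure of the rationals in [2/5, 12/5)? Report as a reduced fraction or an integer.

E = Q cap [2/5, 12/5) is a subset of Q, which is countable. Enumerate Q = {q_1, q_2, ...}; for any eps > 0, cover q_k by the open interval (q_k - eps/2^(k+1), q_k + eps/2^(k+1)), of length eps/2^k. The total cover length is sum_{k>=1} eps/2^k = eps. Hence m*(E) <= m*(Q) <= eps for every eps > 0, and since outer measure is non-negative, m*(E) = 0.

0


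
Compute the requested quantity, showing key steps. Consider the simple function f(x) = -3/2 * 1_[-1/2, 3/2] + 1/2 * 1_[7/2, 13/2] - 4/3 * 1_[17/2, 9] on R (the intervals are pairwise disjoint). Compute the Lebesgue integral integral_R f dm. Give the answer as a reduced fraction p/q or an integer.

For a simple function f = sum_i c_i * 1_{A_i} with disjoint A_i,
  integral f dm = sum_i c_i * m(A_i).
Lengths of the A_i:
  m(A_1) = 3/2 - (-1/2) = 2.
  m(A_2) = 13/2 - 7/2 = 3.
  m(A_3) = 9 - 17/2 = 1/2.
Contributions c_i * m(A_i):
  (-3/2) * (2) = -3.
  (1/2) * (3) = 3/2.
  (-4/3) * (1/2) = -2/3.
Total: -3 + 3/2 - 2/3 = -13/6.

-13/6


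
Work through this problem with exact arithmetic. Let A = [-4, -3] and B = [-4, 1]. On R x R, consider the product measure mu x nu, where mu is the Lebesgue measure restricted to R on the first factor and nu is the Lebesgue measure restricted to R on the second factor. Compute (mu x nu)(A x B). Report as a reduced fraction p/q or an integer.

For a measurable rectangle A x B, the product measure satisfies
  (mu x nu)(A x B) = mu(A) * nu(B).
  mu(A) = 1.
  nu(B) = 5.
  (mu x nu)(A x B) = 1 * 5 = 5.

5


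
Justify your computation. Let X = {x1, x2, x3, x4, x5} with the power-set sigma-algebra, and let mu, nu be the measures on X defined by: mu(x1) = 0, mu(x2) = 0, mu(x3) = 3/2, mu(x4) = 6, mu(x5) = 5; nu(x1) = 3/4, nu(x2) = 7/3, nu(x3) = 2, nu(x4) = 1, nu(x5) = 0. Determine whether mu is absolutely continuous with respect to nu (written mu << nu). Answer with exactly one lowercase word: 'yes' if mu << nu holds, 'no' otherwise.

mu << nu means: every nu-null measurable set is also mu-null; equivalently, for every atom x, if nu({x}) = 0 then mu({x}) = 0.
Checking each atom:
  x1: nu = 3/4 > 0 -> no constraint.
  x2: nu = 7/3 > 0 -> no constraint.
  x3: nu = 2 > 0 -> no constraint.
  x4: nu = 1 > 0 -> no constraint.
  x5: nu = 0, mu = 5 > 0 -> violates mu << nu.
The atom(s) x5 violate the condition (nu = 0 but mu > 0). Therefore mu is NOT absolutely continuous w.r.t. nu.

no


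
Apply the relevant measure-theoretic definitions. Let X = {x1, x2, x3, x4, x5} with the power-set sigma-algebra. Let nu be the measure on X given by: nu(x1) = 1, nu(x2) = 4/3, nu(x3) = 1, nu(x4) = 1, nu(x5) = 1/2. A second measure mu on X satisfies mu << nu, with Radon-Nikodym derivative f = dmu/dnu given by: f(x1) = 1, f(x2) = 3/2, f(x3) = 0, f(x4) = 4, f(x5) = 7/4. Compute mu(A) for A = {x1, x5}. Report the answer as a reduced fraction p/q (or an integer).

By the defining property of the Radon-Nikodym derivative, for every measurable set A,
  mu(A) = integral_A f dnu.
Since nu is a discrete measure concentrated on the atoms of X, the integral over A reduces to the sum
  mu(A) = sum_{x in A} f(x) * nu({x}).
Computing each term:
  x1: f(x1) * nu(x1) = 1 * 1 = 1.
  x5: f(x5) * nu(x5) = 7/4 * 1/2 = 7/8.
Summing: mu(A) = 1 + 7/8 = 15/8.

15/8


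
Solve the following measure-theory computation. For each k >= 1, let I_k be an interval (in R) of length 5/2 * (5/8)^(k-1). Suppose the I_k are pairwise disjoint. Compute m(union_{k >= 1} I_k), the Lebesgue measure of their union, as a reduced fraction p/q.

By countable additivity of the Lebesgue measure on pairwise disjoint measurable sets,
  m(union_{k >= 1} I_k) = sum_{k >= 1} m(I_k) = sum_{k >= 1} a * r^(k-1),
  with a = 5/2 and r = 5/8.
Since 0 < r = 5/8 < 1, the geometric series converges:
  sum_{k >= 1} a * r^(k-1) = a / (1 - r).
  = 5/2 / (1 - 5/8)
  = 5/2 / (3/8)
  = 20/3.

20/3


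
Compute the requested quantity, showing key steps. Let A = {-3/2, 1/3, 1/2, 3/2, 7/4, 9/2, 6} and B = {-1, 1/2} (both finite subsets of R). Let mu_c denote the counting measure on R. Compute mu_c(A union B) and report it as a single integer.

Counting measure on a finite set equals cardinality. By inclusion-exclusion, |A union B| = |A| + |B| - |A cap B|.
|A| = 7, |B| = 2, |A cap B| = 1.
So mu_c(A union B) = 7 + 2 - 1 = 8.

8


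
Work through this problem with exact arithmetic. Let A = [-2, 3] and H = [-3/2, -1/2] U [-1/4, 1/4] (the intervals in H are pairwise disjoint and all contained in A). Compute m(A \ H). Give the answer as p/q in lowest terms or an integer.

The ambient interval has length m(A) = 3 - (-2) = 5.
Since the holes are disjoint and sit inside A, by finite additivity
  m(H) = sum_i (b_i - a_i), and m(A \ H) = m(A) - m(H).
Computing the hole measures:
  m(H_1) = -1/2 - (-3/2) = 1.
  m(H_2) = 1/4 - (-1/4) = 1/2.
Summed: m(H) = 1 + 1/2 = 3/2.
So m(A \ H) = 5 - 3/2 = 7/2.

7/2


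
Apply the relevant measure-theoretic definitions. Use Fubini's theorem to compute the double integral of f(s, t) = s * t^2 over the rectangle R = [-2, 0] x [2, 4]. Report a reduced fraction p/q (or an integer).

f(s, t) is a tensor product of a function of s and a function of t, and both factors are bounded continuous (hence Lebesgue integrable) on the rectangle, so Fubini's theorem applies:
  integral_R f d(m x m) = (integral_a1^b1 s ds) * (integral_a2^b2 t^2 dt).
Inner integral in s: integral_{-2}^{0} s ds = (0^2 - (-2)^2)/2
  = -2.
Inner integral in t: integral_{2}^{4} t^2 dt = (4^3 - 2^3)/3
  = 56/3.
Product: (-2) * (56/3) = -112/3.

-112/3


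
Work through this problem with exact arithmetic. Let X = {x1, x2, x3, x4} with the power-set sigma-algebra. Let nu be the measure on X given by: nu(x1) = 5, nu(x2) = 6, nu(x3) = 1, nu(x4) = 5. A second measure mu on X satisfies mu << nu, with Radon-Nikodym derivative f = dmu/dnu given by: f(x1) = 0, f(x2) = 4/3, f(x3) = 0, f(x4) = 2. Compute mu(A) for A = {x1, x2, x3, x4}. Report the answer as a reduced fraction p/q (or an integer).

By the defining property of the Radon-Nikodym derivative, for every measurable set A,
  mu(A) = integral_A f dnu.
Since nu is a discrete measure concentrated on the atoms of X, the integral over A reduces to the sum
  mu(A) = sum_{x in A} f(x) * nu({x}).
Computing each term:
  x1: f(x1) * nu(x1) = 0 * 5 = 0.
  x2: f(x2) * nu(x2) = 4/3 * 6 = 8.
  x3: f(x3) * nu(x3) = 0 * 1 = 0.
  x4: f(x4) * nu(x4) = 2 * 5 = 10.
Summing: mu(A) = 0 + 8 + 0 + 10 = 18.

18


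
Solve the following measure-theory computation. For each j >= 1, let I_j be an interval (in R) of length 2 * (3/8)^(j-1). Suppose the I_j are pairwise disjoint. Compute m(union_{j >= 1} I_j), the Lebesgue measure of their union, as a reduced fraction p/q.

By countable additivity of the Lebesgue measure on pairwise disjoint measurable sets,
  m(union_{j >= 1} I_j) = sum_{j >= 1} m(I_j) = sum_{j >= 1} a * r^(j-1),
  with a = 2 and r = 3/8.
Since 0 < r = 3/8 < 1, the geometric series converges:
  sum_{j >= 1} a * r^(j-1) = a / (1 - r).
  = 2 / (1 - 3/8)
  = 2 / (5/8)
  = 16/5.

16/5


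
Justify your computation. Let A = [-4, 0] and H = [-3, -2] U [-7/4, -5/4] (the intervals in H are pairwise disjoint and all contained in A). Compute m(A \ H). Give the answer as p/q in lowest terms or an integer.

The ambient interval has length m(A) = 0 - (-4) = 4.
Since the holes are disjoint and sit inside A, by finite additivity
  m(H) = sum_i (b_i - a_i), and m(A \ H) = m(A) - m(H).
Computing the hole measures:
  m(H_1) = -2 - (-3) = 1.
  m(H_2) = -5/4 - (-7/4) = 1/2.
Summed: m(H) = 1 + 1/2 = 3/2.
So m(A \ H) = 4 - 3/2 = 5/2.

5/2


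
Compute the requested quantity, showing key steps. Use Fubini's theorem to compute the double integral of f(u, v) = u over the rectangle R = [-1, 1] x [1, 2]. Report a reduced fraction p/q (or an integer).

f(u, v) is a tensor product of a function of u and a function of v, and both factors are bounded continuous (hence Lebesgue integrable) on the rectangle, so Fubini's theorem applies:
  integral_R f d(m x m) = (integral_a1^b1 u du) * (integral_a2^b2 1 dv).
Inner integral in u: integral_{-1}^{1} u du = (1^2 - (-1)^2)/2
  = 0.
Inner integral in v: integral_{1}^{2} 1 dv = (2^1 - 1^1)/1
  = 1.
Product: (0) * (1) = 0.

0


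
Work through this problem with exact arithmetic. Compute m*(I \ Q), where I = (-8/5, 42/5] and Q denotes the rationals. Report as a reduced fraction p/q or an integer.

The interval I = (-8/5, 42/5] has m(I) = 42/5 - (-8/5) = 10 (endpoints are measure-zero, so open/closed/half-open agree). Write I = (I cap Q) u (I \ Q). The rationals in I are countable, so m*(I cap Q) = 0 (cover each rational by intervals whose total length is arbitrarily small). By countable subadditivity m*(I) <= m*(I cap Q) + m*(I \ Q), hence m*(I \ Q) >= m(I) = 10. The reverse inequality m*(I \ Q) <= m*(I) = 10 is trivial since (I \ Q) is a subset of I. Therefore m*(I \ Q) = 10.

10


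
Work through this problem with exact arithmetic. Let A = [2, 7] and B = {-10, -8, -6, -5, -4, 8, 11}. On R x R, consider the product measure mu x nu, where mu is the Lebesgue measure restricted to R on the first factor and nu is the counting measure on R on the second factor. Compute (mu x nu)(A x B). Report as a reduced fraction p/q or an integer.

For a measurable rectangle A x B, the product measure satisfies
  (mu x nu)(A x B) = mu(A) * nu(B).
  mu(A) = 5.
  nu(B) = 7.
  (mu x nu)(A x B) = 5 * 7 = 35.

35


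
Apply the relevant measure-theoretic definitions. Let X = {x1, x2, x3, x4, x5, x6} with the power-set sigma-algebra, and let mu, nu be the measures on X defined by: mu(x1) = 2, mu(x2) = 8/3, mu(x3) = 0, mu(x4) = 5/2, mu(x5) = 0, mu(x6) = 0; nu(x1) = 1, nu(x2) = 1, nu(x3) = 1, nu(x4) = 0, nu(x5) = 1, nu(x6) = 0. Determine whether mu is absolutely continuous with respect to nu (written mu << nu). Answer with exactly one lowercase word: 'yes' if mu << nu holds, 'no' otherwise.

mu << nu means: every nu-null measurable set is also mu-null; equivalently, for every atom x, if nu({x}) = 0 then mu({x}) = 0.
Checking each atom:
  x1: nu = 1 > 0 -> no constraint.
  x2: nu = 1 > 0 -> no constraint.
  x3: nu = 1 > 0 -> no constraint.
  x4: nu = 0, mu = 5/2 > 0 -> violates mu << nu.
  x5: nu = 1 > 0 -> no constraint.
  x6: nu = 0, mu = 0 -> consistent with mu << nu.
The atom(s) x4 violate the condition (nu = 0 but mu > 0). Therefore mu is NOT absolutely continuous w.r.t. nu.

no


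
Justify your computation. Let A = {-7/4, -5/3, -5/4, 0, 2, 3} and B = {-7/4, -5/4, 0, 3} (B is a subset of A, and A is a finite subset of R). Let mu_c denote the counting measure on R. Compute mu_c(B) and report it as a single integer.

Counting measure assigns mu_c(E) = |E| (number of elements) when E is finite.
B has 4 element(s), so mu_c(B) = 4.

4


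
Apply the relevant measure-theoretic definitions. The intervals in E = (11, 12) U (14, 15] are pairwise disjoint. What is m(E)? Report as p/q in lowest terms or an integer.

For pairwise disjoint intervals, m(union_i I_i) = sum_i m(I_i),
and m is invariant under swapping open/closed endpoints (single points have measure 0).
So m(E) = sum_i (b_i - a_i).
  I_1 has length 12 - 11 = 1.
  I_2 has length 15 - 14 = 1.
Summing:
  m(E) = 1 + 1 = 2.

2


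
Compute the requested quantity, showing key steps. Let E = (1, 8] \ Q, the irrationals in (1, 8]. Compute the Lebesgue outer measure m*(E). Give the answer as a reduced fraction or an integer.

The interval I = (1, 8] has m(I) = 8 - 1 = 7 (endpoints are measure-zero, so open/closed/half-open agree). Write I = (I cap Q) u (I \ Q). The rationals in I are countable, so m*(I cap Q) = 0 (cover each rational by intervals whose total length is arbitrarily small). By countable subadditivity m*(I) <= m*(I cap Q) + m*(I \ Q), hence m*(I \ Q) >= m(I) = 7. The reverse inequality m*(I \ Q) <= m*(I) = 7 is trivial since (I \ Q) is a subset of I. Therefore m*(I \ Q) = 7.

7


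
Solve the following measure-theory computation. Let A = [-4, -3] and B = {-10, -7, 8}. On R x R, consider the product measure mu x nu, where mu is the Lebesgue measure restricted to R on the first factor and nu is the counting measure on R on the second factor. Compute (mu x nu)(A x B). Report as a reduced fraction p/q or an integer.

For a measurable rectangle A x B, the product measure satisfies
  (mu x nu)(A x B) = mu(A) * nu(B).
  mu(A) = 1.
  nu(B) = 3.
  (mu x nu)(A x B) = 1 * 3 = 3.

3


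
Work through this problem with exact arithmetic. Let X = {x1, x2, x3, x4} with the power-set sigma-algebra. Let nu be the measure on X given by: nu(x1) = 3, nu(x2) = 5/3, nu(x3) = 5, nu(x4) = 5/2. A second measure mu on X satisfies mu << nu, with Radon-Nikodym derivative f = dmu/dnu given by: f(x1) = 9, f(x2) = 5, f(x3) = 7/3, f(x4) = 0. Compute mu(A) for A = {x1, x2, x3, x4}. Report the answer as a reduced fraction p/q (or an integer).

By the defining property of the Radon-Nikodym derivative, for every measurable set A,
  mu(A) = integral_A f dnu.
Since nu is a discrete measure concentrated on the atoms of X, the integral over A reduces to the sum
  mu(A) = sum_{x in A} f(x) * nu({x}).
Computing each term:
  x1: f(x1) * nu(x1) = 9 * 3 = 27.
  x2: f(x2) * nu(x2) = 5 * 5/3 = 25/3.
  x3: f(x3) * nu(x3) = 7/3 * 5 = 35/3.
  x4: f(x4) * nu(x4) = 0 * 5/2 = 0.
Summing: mu(A) = 27 + 25/3 + 35/3 + 0 = 47.

47


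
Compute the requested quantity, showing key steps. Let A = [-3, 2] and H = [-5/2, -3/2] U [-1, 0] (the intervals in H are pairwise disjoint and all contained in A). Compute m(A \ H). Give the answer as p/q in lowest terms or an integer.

The ambient interval has length m(A) = 2 - (-3) = 5.
Since the holes are disjoint and sit inside A, by finite additivity
  m(H) = sum_i (b_i - a_i), and m(A \ H) = m(A) - m(H).
Computing the hole measures:
  m(H_1) = -3/2 - (-5/2) = 1.
  m(H_2) = 0 - (-1) = 1.
Summed: m(H) = 1 + 1 = 2.
So m(A \ H) = 5 - 2 = 3.

3


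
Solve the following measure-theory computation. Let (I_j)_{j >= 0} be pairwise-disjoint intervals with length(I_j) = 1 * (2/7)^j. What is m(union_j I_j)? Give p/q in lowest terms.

By countable additivity of the Lebesgue measure on pairwise disjoint measurable sets,
  m(union_{j >= 0} I_j) = sum_{j >= 0} m(I_j) = sum_{j >= 0} a * r^j,
  with a = 1 and r = 2/7.
Since 0 < r = 2/7 < 1, the geometric series converges:
  sum_{j >= 0} a * r^j = a / (1 - r).
  = 1 / (1 - 2/7)
  = 1 / (5/7)
  = 7/5.

7/5


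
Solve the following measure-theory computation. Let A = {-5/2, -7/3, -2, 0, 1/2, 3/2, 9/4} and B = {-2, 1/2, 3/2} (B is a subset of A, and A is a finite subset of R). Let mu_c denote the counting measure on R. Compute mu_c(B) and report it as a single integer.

Counting measure assigns mu_c(E) = |E| (number of elements) when E is finite.
B has 3 element(s), so mu_c(B) = 3.

3


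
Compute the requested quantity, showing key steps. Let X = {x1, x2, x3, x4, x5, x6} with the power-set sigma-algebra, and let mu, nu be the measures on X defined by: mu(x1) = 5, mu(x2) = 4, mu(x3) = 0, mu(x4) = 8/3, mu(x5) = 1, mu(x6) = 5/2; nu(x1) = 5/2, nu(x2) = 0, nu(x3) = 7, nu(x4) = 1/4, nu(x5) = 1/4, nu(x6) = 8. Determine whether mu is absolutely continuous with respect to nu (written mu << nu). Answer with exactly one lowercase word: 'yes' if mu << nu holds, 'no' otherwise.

mu << nu means: every nu-null measurable set is also mu-null; equivalently, for every atom x, if nu({x}) = 0 then mu({x}) = 0.
Checking each atom:
  x1: nu = 5/2 > 0 -> no constraint.
  x2: nu = 0, mu = 4 > 0 -> violates mu << nu.
  x3: nu = 7 > 0 -> no constraint.
  x4: nu = 1/4 > 0 -> no constraint.
  x5: nu = 1/4 > 0 -> no constraint.
  x6: nu = 8 > 0 -> no constraint.
The atom(s) x2 violate the condition (nu = 0 but mu > 0). Therefore mu is NOT absolutely continuous w.r.t. nu.

no


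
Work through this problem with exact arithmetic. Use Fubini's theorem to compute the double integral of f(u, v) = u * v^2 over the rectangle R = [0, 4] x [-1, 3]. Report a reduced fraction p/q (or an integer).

f(u, v) is a tensor product of a function of u and a function of v, and both factors are bounded continuous (hence Lebesgue integrable) on the rectangle, so Fubini's theorem applies:
  integral_R f d(m x m) = (integral_a1^b1 u du) * (integral_a2^b2 v^2 dv).
Inner integral in u: integral_{0}^{4} u du = (4^2 - 0^2)/2
  = 8.
Inner integral in v: integral_{-1}^{3} v^2 dv = (3^3 - (-1)^3)/3
  = 28/3.
Product: (8) * (28/3) = 224/3.

224/3


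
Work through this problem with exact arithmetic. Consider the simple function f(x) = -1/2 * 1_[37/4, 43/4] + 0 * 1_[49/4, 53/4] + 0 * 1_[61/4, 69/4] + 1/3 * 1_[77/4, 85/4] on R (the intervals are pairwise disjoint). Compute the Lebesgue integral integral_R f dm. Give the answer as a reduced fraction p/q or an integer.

For a simple function f = sum_i c_i * 1_{A_i} with disjoint A_i,
  integral f dm = sum_i c_i * m(A_i).
Lengths of the A_i:
  m(A_1) = 43/4 - 37/4 = 3/2.
  m(A_2) = 53/4 - 49/4 = 1.
  m(A_3) = 69/4 - 61/4 = 2.
  m(A_4) = 85/4 - 77/4 = 2.
Contributions c_i * m(A_i):
  (-1/2) * (3/2) = -3/4.
  (0) * (1) = 0.
  (0) * (2) = 0.
  (1/3) * (2) = 2/3.
Total: -3/4 + 0 + 0 + 2/3 = -1/12.

-1/12


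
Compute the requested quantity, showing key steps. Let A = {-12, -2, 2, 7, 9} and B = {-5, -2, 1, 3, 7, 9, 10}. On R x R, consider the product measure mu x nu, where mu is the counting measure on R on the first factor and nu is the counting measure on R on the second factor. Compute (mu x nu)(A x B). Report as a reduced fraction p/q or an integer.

For a measurable rectangle A x B, the product measure satisfies
  (mu x nu)(A x B) = mu(A) * nu(B).
  mu(A) = 5.
  nu(B) = 7.
  (mu x nu)(A x B) = 5 * 7 = 35.

35


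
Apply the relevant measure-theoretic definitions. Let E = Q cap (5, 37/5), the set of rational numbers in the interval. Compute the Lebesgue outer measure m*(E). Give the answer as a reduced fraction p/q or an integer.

Q cap (5, 37/5) is countable; list its elements as q_1, q_2, ... . Fix eps > 0 and cover the k-th point by an interval of length eps * 2^(-k). The cover has total length eps * sum_{k>=1} 2^(-k) = eps, so by definition of outer measure m*(Q cap (5, 37/5)) <= eps. Since eps was arbitrary and m* >= 0, the outer measure is 0.

0


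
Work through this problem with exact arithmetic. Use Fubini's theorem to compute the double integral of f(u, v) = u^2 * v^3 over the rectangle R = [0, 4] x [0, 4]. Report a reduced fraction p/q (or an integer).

f(u, v) is a tensor product of a function of u and a function of v, and both factors are bounded continuous (hence Lebesgue integrable) on the rectangle, so Fubini's theorem applies:
  integral_R f d(m x m) = (integral_a1^b1 u^2 du) * (integral_a2^b2 v^3 dv).
Inner integral in u: integral_{0}^{4} u^2 du = (4^3 - 0^3)/3
  = 64/3.
Inner integral in v: integral_{0}^{4} v^3 dv = (4^4 - 0^4)/4
  = 64.
Product: (64/3) * (64) = 4096/3.

4096/3


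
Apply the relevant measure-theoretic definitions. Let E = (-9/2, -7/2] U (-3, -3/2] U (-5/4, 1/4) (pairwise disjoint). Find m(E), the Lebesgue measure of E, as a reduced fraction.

For pairwise disjoint intervals, m(union_i I_i) = sum_i m(I_i),
and m is invariant under swapping open/closed endpoints (single points have measure 0).
So m(E) = sum_i (b_i - a_i).
  I_1 has length -7/2 - (-9/2) = 1.
  I_2 has length -3/2 - (-3) = 3/2.
  I_3 has length 1/4 - (-5/4) = 3/2.
Summing:
  m(E) = 1 + 3/2 + 3/2 = 4.

4


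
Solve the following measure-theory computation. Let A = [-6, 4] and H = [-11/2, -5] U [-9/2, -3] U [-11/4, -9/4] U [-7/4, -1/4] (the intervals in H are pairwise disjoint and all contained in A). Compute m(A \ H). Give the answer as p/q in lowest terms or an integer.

The ambient interval has length m(A) = 4 - (-6) = 10.
Since the holes are disjoint and sit inside A, by finite additivity
  m(H) = sum_i (b_i - a_i), and m(A \ H) = m(A) - m(H).
Computing the hole measures:
  m(H_1) = -5 - (-11/2) = 1/2.
  m(H_2) = -3 - (-9/2) = 3/2.
  m(H_3) = -9/4 - (-11/4) = 1/2.
  m(H_4) = -1/4 - (-7/4) = 3/2.
Summed: m(H) = 1/2 + 3/2 + 1/2 + 3/2 = 4.
So m(A \ H) = 10 - 4 = 6.

6
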